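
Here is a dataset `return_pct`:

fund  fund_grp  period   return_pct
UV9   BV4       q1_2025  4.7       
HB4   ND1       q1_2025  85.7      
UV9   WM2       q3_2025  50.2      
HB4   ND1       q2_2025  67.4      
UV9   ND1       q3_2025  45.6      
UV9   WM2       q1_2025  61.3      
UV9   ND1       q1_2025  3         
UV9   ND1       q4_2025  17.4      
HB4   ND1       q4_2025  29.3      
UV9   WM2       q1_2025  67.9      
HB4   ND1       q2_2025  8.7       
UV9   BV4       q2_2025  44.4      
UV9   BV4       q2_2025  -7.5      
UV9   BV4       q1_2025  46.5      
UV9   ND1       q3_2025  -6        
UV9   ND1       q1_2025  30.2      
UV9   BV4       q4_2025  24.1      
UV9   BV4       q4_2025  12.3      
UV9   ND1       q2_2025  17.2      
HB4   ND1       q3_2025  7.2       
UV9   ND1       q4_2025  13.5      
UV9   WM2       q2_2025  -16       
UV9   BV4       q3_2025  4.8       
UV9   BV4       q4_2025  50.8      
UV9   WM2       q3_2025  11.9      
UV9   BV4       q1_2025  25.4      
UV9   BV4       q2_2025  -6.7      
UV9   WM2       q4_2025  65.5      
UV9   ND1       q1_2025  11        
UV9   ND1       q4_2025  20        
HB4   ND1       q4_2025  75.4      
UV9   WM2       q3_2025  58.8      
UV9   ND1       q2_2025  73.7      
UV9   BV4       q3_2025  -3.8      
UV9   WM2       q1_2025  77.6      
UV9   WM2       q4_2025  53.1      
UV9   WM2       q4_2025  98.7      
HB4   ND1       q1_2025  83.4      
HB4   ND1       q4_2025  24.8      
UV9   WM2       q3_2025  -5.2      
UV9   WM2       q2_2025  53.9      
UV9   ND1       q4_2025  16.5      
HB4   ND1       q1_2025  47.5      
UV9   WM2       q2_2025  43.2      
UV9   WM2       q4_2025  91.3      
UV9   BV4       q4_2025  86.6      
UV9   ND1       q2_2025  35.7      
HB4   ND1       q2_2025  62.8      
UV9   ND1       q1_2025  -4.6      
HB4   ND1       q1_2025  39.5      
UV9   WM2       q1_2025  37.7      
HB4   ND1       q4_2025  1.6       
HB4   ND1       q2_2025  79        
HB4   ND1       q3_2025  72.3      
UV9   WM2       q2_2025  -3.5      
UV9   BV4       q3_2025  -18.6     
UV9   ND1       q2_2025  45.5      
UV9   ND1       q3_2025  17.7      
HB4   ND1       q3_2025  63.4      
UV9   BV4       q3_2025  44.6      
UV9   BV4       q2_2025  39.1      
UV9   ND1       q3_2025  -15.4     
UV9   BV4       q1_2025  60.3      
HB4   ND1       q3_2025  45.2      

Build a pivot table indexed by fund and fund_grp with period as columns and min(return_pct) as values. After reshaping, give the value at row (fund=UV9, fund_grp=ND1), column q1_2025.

Rows with fund=UV9, fund_grp=ND1 and period=q1_2025: return_pct values are 3, 30.2, 11, -4.6.
min(3, 30.2, 11, -4.6) = -4.6.

-4.6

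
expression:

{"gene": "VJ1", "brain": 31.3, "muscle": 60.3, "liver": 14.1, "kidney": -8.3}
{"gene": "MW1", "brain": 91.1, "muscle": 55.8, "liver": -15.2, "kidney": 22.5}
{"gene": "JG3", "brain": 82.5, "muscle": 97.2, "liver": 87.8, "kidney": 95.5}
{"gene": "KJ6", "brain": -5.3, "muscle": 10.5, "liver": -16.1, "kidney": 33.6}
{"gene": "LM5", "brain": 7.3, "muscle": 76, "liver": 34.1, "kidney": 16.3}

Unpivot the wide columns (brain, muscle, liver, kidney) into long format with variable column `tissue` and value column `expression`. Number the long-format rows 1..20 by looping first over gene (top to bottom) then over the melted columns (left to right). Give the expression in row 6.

20 rows total (5 × 4). Row 6: index ⌊(6-1)/4⌋ = 1 into gene → MW1; (6-1) mod 4 = 1 into the melted columns → muscle.
So row 6 is (MW1, muscle, 55.8); expression = 55.8.

55.8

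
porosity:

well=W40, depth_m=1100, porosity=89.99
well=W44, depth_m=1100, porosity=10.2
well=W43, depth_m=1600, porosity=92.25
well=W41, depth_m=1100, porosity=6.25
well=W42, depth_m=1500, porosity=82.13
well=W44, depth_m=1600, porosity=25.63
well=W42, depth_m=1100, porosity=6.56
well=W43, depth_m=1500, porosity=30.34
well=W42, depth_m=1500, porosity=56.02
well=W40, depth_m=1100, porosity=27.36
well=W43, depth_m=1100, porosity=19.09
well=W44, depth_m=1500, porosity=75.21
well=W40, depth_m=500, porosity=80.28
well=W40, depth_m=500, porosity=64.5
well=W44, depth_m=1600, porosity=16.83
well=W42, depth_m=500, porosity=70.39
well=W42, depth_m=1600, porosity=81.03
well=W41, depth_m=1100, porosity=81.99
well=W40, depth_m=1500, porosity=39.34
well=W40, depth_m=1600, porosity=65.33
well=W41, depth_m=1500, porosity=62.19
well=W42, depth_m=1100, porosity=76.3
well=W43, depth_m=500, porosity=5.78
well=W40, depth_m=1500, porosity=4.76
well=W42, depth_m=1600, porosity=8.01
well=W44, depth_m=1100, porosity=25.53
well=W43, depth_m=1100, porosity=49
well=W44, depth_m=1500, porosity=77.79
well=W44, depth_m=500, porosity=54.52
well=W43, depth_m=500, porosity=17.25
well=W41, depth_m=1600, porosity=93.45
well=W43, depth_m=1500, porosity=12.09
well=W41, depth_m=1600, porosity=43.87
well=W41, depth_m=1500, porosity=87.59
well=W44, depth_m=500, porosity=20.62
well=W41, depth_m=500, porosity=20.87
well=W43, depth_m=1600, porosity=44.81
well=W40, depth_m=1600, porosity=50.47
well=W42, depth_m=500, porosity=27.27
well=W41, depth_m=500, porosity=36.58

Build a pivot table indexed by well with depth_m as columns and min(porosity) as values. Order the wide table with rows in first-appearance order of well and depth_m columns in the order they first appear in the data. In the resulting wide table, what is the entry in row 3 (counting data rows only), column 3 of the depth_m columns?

12.09

With rows in first-appearance order of well, row 3 is well=W43. depth_m columns in first-appearance order: 1100, 1600, 1500, 500; column 3 is 1500.
Long rows with well=W43, depth_m=1500: min(30.34, 12.09) = 12.09.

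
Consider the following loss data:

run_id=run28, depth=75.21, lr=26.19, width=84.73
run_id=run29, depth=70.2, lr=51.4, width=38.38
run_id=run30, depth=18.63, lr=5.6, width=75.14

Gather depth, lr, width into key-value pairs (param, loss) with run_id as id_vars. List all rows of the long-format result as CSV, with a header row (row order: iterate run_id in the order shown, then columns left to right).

Each (run_id, column) pair becomes one row: 3 × 3 = 9 rows.
For example, (run28, depth) → loss=75.21.

run_id,param,loss
run28,depth,75.21
run28,lr,26.19
run28,width,84.73
run29,depth,70.2
run29,lr,51.4
run29,width,38.38
run30,depth,18.63
run30,lr,5.6
run30,width,75.14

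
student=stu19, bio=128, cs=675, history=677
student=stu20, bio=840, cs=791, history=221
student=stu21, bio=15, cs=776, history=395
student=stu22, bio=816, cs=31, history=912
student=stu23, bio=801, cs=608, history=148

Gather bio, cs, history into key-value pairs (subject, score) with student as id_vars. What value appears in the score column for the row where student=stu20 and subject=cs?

791

Unpivoting turns each (student, wide-column) pair into one long row.
The wide cell at row stu20, column cs holds 791, so the long row (stu20, cs) has score=791.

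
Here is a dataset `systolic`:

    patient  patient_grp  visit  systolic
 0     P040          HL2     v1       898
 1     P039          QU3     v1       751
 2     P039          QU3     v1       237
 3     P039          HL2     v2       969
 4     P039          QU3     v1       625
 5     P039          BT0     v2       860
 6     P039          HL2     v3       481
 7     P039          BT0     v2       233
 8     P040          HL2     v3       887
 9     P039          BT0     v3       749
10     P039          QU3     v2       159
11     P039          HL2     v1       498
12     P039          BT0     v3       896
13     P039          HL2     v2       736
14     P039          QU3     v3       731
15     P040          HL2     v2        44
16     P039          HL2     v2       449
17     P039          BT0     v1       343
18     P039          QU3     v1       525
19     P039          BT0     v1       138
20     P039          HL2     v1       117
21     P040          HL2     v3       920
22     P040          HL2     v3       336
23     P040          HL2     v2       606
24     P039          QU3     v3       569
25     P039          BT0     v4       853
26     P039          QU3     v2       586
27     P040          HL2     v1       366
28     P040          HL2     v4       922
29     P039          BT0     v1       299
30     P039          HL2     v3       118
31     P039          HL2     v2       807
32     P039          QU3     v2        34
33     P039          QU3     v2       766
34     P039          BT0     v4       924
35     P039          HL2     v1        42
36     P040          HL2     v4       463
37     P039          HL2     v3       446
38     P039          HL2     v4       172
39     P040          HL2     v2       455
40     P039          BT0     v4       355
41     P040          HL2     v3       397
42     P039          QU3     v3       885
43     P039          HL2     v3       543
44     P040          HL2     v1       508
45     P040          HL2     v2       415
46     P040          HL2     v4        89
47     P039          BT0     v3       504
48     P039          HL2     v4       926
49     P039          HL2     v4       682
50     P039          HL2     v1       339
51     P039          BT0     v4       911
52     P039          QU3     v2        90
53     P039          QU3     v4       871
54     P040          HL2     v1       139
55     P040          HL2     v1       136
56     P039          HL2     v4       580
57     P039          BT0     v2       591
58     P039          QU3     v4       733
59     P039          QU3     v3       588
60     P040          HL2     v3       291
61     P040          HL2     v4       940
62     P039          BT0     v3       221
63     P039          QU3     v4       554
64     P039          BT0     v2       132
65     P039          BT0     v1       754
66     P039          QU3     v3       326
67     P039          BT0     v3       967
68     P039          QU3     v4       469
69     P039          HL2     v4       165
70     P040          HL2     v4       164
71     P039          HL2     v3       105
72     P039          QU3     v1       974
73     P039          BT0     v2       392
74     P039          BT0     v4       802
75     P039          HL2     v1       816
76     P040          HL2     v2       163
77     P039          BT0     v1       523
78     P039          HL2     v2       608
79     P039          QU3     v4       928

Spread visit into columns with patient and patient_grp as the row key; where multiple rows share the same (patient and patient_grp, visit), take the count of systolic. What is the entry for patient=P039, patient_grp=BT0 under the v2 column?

5

Rows with patient=P039, patient_grp=BT0 and visit=v2: systolic values are 860, 233, 591, 132, 392.
5 rows match — count = 5.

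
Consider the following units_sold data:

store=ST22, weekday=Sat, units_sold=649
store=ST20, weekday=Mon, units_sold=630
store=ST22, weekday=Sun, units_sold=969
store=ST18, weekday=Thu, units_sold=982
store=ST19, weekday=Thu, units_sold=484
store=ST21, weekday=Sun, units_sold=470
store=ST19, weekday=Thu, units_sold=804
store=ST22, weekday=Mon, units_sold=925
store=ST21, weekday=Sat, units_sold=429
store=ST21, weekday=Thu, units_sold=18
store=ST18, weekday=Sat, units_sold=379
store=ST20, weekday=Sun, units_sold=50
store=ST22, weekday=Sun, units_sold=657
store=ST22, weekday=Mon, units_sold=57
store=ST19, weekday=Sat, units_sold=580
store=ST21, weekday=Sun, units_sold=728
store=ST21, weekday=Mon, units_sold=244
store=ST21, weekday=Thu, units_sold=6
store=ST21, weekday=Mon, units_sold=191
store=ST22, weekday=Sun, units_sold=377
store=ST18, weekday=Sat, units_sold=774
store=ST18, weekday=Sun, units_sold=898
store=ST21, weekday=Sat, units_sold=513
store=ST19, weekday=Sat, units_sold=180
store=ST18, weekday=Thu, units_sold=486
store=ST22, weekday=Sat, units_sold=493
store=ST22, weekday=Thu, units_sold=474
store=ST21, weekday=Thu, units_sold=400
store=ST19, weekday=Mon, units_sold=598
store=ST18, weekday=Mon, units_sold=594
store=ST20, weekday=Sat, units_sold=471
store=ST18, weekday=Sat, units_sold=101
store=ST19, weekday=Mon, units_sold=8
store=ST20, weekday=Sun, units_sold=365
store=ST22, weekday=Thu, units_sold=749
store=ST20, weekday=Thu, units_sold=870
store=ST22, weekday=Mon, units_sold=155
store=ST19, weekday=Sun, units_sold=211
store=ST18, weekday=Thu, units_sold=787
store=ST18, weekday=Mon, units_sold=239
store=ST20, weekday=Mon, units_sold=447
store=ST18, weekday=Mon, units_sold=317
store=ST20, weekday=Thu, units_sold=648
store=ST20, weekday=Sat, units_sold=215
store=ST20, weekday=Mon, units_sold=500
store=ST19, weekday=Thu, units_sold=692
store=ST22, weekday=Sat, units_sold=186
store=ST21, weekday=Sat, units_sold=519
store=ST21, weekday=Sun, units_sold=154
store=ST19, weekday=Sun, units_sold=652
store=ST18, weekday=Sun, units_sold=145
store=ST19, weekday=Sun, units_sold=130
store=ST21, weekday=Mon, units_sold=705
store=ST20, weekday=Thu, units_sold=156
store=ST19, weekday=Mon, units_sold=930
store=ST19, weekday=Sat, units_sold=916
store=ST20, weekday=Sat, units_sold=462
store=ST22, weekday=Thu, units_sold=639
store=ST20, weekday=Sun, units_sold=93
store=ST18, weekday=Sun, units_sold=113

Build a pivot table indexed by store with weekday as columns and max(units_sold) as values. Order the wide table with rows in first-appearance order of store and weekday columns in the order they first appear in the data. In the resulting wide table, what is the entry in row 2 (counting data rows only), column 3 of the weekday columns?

With rows in first-appearance order of store, row 2 is store=ST20. weekday columns in first-appearance order: Sat, Mon, Sun, Thu; column 3 is Sun.
Long rows with store=ST20, weekday=Sun: max(50, 365, 93) = 365.

365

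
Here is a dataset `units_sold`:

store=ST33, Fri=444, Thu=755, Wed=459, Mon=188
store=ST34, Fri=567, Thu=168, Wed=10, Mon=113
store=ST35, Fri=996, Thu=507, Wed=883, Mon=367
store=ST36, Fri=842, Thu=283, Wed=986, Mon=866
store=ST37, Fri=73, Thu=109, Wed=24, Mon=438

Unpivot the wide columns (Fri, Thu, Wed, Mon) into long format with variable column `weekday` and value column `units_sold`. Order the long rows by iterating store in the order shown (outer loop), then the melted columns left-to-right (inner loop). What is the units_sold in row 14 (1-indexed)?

283

20 rows total (5 × 4). Row 14: index ⌊(14-1)/4⌋ = 3 into store → ST36; (14-1) mod 4 = 1 into the melted columns → Thu.
So row 14 is (ST36, Thu, 283); units_sold = 283.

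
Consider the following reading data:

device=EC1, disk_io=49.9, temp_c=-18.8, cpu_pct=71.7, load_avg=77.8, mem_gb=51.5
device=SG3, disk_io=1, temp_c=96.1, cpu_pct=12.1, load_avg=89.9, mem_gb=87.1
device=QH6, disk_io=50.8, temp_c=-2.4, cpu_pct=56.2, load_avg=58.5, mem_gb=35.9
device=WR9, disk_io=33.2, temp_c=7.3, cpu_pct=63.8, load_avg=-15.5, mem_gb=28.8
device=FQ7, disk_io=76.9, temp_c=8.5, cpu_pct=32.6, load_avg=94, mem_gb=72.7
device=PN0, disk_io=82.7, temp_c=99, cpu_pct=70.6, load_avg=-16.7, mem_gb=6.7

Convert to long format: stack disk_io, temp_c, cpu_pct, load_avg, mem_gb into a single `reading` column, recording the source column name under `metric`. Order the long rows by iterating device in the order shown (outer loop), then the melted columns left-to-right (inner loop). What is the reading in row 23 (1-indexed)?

32.6

30 rows total (6 × 5). Row 23: index ⌊(23-1)/5⌋ = 4 into device → FQ7; (23-1) mod 5 = 2 into the melted columns → cpu_pct.
So row 23 is (FQ7, cpu_pct, 32.6); reading = 32.6.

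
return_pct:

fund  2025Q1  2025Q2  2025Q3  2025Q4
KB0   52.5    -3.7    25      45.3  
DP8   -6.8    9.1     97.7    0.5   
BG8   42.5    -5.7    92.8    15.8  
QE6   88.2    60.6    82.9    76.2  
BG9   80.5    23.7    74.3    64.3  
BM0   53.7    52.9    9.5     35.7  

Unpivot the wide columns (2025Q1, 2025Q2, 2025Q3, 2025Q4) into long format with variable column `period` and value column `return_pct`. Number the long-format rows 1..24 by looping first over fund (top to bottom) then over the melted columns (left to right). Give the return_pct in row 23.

9.5

24 rows total (6 × 4). Row 23: index ⌊(23-1)/4⌋ = 5 into fund → BM0; (23-1) mod 4 = 2 into the melted columns → 2025Q3.
So row 23 is (BM0, 2025Q3, 9.5); return_pct = 9.5.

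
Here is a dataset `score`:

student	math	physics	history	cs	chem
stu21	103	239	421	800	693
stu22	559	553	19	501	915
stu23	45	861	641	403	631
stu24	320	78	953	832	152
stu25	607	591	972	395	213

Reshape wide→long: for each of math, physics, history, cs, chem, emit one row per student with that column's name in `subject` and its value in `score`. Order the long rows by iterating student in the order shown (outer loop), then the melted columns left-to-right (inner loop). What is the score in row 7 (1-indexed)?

553

25 rows total (5 × 5). Row 7: index ⌊(7-1)/5⌋ = 1 into student → stu22; (7-1) mod 5 = 1 into the melted columns → physics.
So row 7 is (stu22, physics, 553); score = 553.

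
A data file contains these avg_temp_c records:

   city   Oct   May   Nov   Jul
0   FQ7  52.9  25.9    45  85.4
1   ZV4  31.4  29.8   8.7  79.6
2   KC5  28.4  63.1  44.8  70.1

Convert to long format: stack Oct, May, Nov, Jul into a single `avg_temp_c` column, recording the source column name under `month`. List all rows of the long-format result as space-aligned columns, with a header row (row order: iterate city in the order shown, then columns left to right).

city  month  avg_temp_c
FQ7   Oct    52.9      
FQ7   May    25.9      
FQ7   Nov    45        
FQ7   Jul    85.4      
ZV4   Oct    31.4      
ZV4   May    29.8      
ZV4   Nov    8.7       
ZV4   Jul    79.6      
KC5   Oct    28.4      
KC5   May    63.1      
KC5   Nov    44.8      
KC5   Jul    70.1      

Each (city, column) pair becomes one row: 3 × 4 = 12 rows.
For example, (FQ7, Oct) → avg_temp_c=52.9.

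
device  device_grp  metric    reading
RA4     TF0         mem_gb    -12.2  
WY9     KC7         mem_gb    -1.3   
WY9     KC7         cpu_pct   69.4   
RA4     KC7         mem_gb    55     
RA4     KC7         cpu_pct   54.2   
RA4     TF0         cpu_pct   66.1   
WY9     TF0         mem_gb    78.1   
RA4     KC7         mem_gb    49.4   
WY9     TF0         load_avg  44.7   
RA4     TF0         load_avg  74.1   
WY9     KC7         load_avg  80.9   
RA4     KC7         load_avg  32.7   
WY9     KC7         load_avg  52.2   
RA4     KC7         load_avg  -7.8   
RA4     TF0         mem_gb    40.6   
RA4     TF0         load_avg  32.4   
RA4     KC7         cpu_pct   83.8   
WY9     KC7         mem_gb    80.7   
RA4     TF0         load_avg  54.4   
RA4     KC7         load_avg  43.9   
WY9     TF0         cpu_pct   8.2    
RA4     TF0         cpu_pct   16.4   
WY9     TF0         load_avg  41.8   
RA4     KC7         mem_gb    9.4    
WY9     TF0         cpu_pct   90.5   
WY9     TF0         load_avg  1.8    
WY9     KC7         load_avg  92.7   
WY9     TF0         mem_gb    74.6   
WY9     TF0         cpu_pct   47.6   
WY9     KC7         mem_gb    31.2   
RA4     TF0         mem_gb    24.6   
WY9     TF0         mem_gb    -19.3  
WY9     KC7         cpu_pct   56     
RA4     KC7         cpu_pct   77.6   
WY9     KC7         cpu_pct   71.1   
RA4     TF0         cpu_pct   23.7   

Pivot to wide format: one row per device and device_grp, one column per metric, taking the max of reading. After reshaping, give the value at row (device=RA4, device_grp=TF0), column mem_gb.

Rows with device=RA4, device_grp=TF0 and metric=mem_gb: reading values are -12.2, 40.6, 24.6.
max(-12.2, 40.6, 24.6) = 40.6.

40.6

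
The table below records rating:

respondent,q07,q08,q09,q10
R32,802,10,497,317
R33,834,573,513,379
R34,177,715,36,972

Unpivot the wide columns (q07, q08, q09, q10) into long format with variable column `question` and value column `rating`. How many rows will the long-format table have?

12

3 respondent values × 4 melted columns = 12 rows.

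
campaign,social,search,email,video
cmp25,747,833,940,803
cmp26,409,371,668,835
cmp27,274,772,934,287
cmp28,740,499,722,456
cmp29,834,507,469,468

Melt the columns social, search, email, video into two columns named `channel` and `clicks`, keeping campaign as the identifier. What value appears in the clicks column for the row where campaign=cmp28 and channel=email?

Unpivoting turns each (campaign, wide-column) pair into one long row.
The wide cell at row cmp28, column email holds 722, so the long row (cmp28, email) has clicks=722.

722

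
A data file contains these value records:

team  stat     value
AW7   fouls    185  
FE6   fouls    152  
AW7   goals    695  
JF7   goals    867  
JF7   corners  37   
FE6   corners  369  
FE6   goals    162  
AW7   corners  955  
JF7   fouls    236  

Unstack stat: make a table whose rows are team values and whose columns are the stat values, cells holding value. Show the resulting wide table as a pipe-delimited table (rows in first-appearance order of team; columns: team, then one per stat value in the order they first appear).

| team | fouls | goals | corners |
| AW7 | 185 | 695 | 955 |
| FE6 | 152 | 162 | 369 |
| JF7 | 236 | 867 | 37 |

Columns: team plus the 3 distinct stat values (fouls, goals, corners).
For example, row AW7 column fouls takes value=185 from the long row (AW7, fouls).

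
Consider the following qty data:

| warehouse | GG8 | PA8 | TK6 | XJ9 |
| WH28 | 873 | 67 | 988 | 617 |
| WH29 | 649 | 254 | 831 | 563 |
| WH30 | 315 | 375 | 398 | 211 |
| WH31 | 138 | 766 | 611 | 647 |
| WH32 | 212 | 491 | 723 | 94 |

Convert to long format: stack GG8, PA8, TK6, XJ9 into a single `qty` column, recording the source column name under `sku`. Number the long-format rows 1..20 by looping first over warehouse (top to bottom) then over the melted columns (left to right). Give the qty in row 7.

20 rows total (5 × 4). Row 7: index ⌊(7-1)/4⌋ = 1 into warehouse → WH29; (7-1) mod 4 = 2 into the melted columns → TK6.
So row 7 is (WH29, TK6, 831); qty = 831.

831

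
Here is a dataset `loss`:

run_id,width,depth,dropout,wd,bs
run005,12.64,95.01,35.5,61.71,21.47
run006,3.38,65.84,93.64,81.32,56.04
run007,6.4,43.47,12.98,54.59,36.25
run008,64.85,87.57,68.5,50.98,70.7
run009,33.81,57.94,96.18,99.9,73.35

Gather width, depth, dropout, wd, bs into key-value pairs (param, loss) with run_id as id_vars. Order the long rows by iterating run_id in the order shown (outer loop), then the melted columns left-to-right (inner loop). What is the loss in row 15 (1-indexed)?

25 rows total (5 × 5). Row 15: index ⌊(15-1)/5⌋ = 2 into run_id → run007; (15-1) mod 5 = 4 into the melted columns → bs.
So row 15 is (run007, bs, 36.25); loss = 36.25.

36.25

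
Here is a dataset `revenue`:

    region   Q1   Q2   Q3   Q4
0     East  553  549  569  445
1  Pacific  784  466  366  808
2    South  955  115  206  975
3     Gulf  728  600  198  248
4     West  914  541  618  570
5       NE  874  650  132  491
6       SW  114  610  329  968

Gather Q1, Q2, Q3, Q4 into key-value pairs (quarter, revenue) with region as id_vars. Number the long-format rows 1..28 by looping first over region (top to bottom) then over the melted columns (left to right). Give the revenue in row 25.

114

28 rows total (7 × 4). Row 25: index ⌊(25-1)/4⌋ = 6 into region → SW; (25-1) mod 4 = 0 into the melted columns → Q1.
So row 25 is (SW, Q1, 114); revenue = 114.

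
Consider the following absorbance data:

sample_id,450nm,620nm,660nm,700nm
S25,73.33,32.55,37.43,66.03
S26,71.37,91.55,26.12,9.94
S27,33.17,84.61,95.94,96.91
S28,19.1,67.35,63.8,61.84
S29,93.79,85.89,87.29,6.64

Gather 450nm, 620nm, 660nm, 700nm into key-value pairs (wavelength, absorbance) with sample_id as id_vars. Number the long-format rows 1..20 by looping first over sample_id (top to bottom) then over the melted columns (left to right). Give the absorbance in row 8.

9.94

20 rows total (5 × 4). Row 8: index ⌊(8-1)/4⌋ = 1 into sample_id → S26; (8-1) mod 4 = 3 into the melted columns → 700nm.
So row 8 is (S26, 700nm, 9.94); absorbance = 9.94.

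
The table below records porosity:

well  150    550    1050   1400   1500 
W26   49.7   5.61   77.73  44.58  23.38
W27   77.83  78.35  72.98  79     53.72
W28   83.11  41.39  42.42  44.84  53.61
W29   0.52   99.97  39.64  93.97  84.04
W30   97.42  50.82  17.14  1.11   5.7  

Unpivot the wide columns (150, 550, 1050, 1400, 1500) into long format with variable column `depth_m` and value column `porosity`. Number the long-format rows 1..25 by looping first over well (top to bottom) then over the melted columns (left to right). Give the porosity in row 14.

25 rows total (5 × 5). Row 14: index ⌊(14-1)/5⌋ = 2 into well → W28; (14-1) mod 5 = 3 into the melted columns → 1400.
So row 14 is (W28, 1400, 44.84); porosity = 44.84.

44.84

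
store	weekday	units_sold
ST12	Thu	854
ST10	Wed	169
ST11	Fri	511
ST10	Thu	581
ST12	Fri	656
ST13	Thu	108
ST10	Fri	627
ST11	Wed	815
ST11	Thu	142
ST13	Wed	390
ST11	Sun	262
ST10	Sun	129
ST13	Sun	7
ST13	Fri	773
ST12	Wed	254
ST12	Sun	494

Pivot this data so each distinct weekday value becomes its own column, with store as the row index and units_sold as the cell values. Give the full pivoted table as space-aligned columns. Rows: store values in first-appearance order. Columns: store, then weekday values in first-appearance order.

store  Thu  Wed  Fri  Sun
ST12   854  254  656  494
ST10   581  169  627  129
ST11   142  815  511  262
ST13   108  390  773  7  

Columns: store plus the 4 distinct weekday values (Thu, Wed, Fri, Sun).
For example, row ST12 column Thu takes units_sold=854 from the long row (ST12, Thu).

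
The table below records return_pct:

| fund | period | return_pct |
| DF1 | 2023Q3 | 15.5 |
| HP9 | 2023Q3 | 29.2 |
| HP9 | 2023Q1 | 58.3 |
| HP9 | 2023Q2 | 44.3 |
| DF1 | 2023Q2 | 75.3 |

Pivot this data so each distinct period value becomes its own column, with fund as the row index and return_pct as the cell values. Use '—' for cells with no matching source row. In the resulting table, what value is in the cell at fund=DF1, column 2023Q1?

No long-format row has fund=DF1 and period=2023Q1, so the cell is —.

—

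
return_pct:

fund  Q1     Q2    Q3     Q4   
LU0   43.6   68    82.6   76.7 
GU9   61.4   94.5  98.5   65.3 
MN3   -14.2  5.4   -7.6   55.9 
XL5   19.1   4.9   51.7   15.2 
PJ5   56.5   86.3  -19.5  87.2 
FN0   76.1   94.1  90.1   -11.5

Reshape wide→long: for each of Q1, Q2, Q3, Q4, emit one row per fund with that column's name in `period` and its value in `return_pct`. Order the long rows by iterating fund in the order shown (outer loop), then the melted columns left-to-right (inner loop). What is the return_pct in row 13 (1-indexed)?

19.1

24 rows total (6 × 4). Row 13: index ⌊(13-1)/4⌋ = 3 into fund → XL5; (13-1) mod 4 = 0 into the melted columns → Q1.
So row 13 is (XL5, Q1, 19.1); return_pct = 19.1.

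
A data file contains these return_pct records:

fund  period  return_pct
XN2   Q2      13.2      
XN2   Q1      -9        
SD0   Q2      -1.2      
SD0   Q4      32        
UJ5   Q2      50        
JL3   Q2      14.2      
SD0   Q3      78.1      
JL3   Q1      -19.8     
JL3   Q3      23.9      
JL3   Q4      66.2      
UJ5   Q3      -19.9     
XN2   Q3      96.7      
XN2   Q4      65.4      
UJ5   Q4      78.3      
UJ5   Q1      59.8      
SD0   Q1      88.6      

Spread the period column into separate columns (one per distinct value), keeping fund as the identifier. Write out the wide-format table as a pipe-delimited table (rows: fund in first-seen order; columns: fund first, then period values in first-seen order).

| fund | Q2 | Q1 | Q4 | Q3 |
| XN2 | 13.2 | -9 | 65.4 | 96.7 |
| SD0 | -1.2 | 88.6 | 32 | 78.1 |
| UJ5 | 50 | 59.8 | 78.3 | -19.9 |
| JL3 | 14.2 | -19.8 | 66.2 | 23.9 |

Columns: fund plus the 4 distinct period values (Q2, Q1, Q4, Q3).
For example, row XN2 column Q2 takes return_pct=13.2 from the long row (XN2, Q2).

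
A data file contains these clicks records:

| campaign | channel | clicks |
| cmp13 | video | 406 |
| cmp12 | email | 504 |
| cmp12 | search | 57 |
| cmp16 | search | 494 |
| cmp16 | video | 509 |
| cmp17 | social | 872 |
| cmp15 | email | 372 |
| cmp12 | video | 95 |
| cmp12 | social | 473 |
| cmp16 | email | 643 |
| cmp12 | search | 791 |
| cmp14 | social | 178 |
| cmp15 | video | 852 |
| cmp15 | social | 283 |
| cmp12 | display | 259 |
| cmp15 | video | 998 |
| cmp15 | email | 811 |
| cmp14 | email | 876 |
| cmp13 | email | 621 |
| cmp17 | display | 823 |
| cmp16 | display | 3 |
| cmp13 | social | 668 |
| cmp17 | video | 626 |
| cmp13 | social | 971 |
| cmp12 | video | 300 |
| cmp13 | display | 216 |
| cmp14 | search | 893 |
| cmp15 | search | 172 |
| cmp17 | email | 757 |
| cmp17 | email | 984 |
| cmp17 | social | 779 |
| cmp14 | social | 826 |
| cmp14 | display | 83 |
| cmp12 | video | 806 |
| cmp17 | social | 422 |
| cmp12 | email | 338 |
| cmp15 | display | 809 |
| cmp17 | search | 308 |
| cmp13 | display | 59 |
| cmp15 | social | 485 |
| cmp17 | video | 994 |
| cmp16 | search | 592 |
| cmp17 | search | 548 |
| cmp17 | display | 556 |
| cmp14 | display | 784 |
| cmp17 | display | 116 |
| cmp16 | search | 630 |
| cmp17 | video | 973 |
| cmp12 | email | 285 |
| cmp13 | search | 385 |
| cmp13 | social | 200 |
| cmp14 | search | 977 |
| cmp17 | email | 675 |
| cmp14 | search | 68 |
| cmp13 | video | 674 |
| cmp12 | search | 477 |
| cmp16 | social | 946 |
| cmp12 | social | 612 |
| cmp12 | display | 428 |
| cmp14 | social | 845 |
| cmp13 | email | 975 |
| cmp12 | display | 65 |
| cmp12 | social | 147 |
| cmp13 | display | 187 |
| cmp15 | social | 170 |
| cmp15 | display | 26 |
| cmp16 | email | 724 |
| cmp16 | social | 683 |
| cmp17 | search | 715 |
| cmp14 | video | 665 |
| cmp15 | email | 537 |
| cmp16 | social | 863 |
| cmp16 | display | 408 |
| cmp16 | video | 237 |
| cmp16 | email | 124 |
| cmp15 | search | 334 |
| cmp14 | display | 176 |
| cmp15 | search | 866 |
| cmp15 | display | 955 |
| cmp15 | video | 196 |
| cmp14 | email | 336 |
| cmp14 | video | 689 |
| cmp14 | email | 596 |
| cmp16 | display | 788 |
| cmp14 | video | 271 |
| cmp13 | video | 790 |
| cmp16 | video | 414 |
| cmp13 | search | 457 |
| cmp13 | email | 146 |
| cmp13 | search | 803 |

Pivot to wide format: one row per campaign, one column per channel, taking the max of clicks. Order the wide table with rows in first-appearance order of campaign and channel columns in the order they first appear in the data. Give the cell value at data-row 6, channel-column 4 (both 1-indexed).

With rows in first-appearance order of campaign, row 6 is campaign=cmp14. channel columns in first-appearance order: video, email, search, social, display; column 4 is social.
Long rows with campaign=cmp14, channel=social: max(178, 826, 845) = 845.

845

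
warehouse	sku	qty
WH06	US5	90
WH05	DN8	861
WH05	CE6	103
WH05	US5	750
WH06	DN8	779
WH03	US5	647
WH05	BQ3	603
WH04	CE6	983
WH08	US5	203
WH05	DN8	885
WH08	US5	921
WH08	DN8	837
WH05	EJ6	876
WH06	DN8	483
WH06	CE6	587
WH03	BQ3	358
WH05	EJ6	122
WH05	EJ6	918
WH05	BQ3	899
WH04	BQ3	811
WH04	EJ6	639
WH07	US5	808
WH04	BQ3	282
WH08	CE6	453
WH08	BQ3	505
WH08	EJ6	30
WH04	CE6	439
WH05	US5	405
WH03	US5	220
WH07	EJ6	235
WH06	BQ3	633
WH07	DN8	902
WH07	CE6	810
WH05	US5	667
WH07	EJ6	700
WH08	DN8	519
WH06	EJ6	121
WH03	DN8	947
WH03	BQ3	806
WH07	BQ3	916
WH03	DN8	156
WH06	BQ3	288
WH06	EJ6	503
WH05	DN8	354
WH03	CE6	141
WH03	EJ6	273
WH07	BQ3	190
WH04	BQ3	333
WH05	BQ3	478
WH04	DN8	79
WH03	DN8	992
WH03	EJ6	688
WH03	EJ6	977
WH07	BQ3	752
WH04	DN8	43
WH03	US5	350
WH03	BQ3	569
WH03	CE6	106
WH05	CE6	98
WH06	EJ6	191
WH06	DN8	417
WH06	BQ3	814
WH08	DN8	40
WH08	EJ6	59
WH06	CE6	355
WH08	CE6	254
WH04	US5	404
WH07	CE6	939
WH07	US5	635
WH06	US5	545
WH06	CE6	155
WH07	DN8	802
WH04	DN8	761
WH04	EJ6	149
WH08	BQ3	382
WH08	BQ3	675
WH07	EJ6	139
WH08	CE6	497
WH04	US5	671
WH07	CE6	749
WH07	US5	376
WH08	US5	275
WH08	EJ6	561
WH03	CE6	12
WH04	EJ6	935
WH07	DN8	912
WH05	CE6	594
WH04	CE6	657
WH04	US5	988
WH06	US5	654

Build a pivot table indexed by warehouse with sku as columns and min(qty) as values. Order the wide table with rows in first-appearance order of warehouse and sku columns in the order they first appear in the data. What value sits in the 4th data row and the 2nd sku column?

With rows in first-appearance order of warehouse, row 4 is warehouse=WH04. sku columns in first-appearance order: US5, DN8, CE6, BQ3, EJ6; column 2 is DN8.
Long rows with warehouse=WH04, sku=DN8: min(79, 43, 761) = 43.

43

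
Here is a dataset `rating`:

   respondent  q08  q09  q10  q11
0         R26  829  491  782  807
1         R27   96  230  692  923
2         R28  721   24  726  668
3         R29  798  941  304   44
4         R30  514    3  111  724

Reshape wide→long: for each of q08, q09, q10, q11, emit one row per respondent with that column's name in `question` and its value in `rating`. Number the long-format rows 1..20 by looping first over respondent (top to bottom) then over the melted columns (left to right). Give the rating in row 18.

20 rows total (5 × 4). Row 18: index ⌊(18-1)/4⌋ = 4 into respondent → R30; (18-1) mod 4 = 1 into the melted columns → q09.
So row 18 is (R30, q09, 3); rating = 3.

3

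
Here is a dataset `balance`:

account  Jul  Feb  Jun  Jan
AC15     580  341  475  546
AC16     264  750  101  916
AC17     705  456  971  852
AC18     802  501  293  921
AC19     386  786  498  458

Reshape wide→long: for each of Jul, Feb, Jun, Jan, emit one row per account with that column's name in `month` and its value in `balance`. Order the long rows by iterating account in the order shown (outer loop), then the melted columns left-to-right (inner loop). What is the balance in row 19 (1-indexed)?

20 rows total (5 × 4). Row 19: index ⌊(19-1)/4⌋ = 4 into account → AC19; (19-1) mod 4 = 2 into the melted columns → Jun.
So row 19 is (AC19, Jun, 498); balance = 498.

498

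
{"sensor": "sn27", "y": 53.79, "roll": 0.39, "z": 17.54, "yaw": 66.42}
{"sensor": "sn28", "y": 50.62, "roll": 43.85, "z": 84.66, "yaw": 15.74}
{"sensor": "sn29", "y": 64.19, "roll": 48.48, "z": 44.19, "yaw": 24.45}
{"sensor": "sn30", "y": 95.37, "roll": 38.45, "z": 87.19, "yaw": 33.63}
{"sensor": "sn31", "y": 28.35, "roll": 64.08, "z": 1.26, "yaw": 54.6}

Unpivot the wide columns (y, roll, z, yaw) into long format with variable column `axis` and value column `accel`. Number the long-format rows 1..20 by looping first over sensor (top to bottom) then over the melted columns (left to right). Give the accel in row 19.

20 rows total (5 × 4). Row 19: index ⌊(19-1)/4⌋ = 4 into sensor → sn31; (19-1) mod 4 = 2 into the melted columns → z.
So row 19 is (sn31, z, 1.26); accel = 1.26.

1.26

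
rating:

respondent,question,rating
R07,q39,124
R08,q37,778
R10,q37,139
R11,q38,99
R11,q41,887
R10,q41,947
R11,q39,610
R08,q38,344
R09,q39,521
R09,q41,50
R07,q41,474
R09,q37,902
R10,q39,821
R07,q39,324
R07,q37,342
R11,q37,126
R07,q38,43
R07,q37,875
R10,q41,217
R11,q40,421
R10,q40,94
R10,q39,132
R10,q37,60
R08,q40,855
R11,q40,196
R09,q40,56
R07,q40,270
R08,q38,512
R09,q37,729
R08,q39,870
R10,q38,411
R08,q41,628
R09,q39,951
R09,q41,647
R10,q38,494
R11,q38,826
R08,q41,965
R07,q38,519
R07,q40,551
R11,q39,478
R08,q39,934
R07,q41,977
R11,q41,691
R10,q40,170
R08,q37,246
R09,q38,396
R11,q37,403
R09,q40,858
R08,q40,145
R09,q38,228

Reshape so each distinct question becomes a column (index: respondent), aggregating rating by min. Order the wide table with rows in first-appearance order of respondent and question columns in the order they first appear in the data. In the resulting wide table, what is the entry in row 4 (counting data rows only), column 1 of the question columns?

With rows in first-appearance order of respondent, row 4 is respondent=R11. question columns in first-appearance order: q39, q37, q38, q41, q40; column 1 is q39.
Long rows with respondent=R11, question=q39: min(610, 478) = 478.

478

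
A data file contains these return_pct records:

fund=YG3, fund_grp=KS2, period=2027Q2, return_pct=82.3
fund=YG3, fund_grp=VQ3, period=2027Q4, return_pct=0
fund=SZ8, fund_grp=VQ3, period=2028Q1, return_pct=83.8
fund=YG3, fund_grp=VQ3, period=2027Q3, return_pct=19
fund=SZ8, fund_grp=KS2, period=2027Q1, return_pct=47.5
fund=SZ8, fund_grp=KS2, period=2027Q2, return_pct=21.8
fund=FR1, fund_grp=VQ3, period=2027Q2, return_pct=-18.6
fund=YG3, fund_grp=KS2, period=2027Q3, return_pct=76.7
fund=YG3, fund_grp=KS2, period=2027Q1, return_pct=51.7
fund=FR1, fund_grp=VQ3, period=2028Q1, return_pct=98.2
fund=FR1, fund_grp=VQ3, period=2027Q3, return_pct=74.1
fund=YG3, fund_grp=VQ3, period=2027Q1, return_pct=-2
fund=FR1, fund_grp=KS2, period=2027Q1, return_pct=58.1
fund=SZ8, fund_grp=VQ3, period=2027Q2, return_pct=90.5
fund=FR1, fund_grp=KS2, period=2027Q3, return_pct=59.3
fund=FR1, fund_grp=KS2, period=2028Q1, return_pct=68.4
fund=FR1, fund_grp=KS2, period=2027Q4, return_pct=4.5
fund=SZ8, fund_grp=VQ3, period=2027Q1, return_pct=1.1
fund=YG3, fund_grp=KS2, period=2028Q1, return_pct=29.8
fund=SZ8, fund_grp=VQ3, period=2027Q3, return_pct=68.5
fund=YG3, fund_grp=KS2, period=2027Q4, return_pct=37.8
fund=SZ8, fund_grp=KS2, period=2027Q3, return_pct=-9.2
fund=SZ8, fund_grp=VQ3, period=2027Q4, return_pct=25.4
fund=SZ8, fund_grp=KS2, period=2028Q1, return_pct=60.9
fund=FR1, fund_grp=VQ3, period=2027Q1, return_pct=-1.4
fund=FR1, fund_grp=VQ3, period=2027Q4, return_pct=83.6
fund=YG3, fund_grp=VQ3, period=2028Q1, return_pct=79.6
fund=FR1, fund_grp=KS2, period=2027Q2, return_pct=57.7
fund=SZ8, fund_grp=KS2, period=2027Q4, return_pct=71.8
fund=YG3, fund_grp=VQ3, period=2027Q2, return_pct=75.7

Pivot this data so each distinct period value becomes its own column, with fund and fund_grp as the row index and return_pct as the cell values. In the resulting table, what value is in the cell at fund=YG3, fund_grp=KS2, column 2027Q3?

76.7

Wide layout: rows indexed by fund and fund_grp, columns are the 5 distinct period values (2027Q2, 2027Q4, 2028Q1, 2027Q3, 2027Q1).
Cell (fund=YG3, fund_grp=KS2, period=2027Q3) draws from the long row where fund=YG3, fund_grp=KS2 and period=2027Q3, which has return_pct=76.7.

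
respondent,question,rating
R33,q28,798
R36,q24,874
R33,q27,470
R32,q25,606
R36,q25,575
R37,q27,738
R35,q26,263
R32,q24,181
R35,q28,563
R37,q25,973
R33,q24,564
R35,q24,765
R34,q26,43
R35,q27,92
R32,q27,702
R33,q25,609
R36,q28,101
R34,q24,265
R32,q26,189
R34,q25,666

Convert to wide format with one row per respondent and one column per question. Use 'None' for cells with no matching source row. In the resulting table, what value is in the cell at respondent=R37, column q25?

973

The long row with respondent=R37, question=q25 has rating=973.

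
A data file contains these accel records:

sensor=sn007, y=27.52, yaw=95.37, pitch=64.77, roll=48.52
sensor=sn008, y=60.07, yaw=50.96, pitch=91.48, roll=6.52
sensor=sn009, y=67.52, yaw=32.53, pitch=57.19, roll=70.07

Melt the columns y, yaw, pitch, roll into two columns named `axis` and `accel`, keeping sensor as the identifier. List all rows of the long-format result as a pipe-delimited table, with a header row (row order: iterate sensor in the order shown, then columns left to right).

| sensor | axis | accel |
| sn007 | y | 27.52 |
| sn007 | yaw | 95.37 |
| sn007 | pitch | 64.77 |
| sn007 | roll | 48.52 |
| sn008 | y | 60.07 |
| sn008 | yaw | 50.96 |
| sn008 | pitch | 91.48 |
| sn008 | roll | 6.52 |
| sn009 | y | 67.52 |
| sn009 | yaw | 32.53 |
| sn009 | pitch | 57.19 |
| sn009 | roll | 70.07 |

Each (sensor, column) pair becomes one row: 3 × 4 = 12 rows.
For example, (sn007, y) → accel=27.52.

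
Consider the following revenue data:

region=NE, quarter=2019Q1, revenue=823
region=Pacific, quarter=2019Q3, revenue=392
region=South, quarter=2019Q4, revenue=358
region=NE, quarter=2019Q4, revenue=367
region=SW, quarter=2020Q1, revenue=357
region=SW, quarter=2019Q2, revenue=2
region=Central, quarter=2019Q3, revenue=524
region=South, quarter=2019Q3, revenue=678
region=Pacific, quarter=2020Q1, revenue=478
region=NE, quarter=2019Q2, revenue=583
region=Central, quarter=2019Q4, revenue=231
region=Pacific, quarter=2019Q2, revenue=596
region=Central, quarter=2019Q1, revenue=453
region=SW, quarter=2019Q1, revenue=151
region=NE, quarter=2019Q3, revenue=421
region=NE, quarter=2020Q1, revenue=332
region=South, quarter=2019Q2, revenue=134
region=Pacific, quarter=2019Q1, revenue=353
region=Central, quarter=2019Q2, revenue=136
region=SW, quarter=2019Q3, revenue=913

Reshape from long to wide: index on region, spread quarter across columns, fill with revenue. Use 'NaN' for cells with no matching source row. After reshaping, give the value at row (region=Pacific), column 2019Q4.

No long-format row has region=Pacific and quarter=2019Q4, so the cell is NaN.

NaN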